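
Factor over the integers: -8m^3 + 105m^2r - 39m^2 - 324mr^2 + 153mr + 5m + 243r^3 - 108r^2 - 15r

-(8m - 9r - 1)(m - 3r)(m - 9r + 5)

Group: m(-8m^2 + 33mr + m - 27r^2 - 3r) + (-9r + 5)(-8m^2 + 33mr + m - 27r^2 - 3r); both groups contain (-8m^2 + 33mr + m - 27r^2 - 3r), so (m - 9r + 5) is a factor with cofactor -8m^2 + 33mr + m - 27r^2 - 3r.
The cofactor groups again: -8m^2 + 33mr + m - 27r^2 - 3r = -m(8m - 9r - 1) + 3r(8m - 9r - 1); both groups contain (8m - 9r - 1), giving -(m - 3r)(8m - 9r - 1).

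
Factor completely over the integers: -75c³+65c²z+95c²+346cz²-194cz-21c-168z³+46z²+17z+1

-(15c-7z-1)(5c-12z-1)(c+2z-1)

Group: 15c(-5c²+2cz+6c+24z²-10z-1) + (-7z-1)(-5c²+2cz+6c+24z²-10z-1); both groups contain (-5c²+2cz+6c+24z²-10z-1), so (15c-7z-1) is a factor with cofactor -5c²+2cz+6c+24z²-10z-1.
The cofactor groups again: -5c²+2cz+6c+24z²-10z-1 = -5c(c+2z-1) + (12z+1)(c+2z-1); both groups contain (c+2z-1), giving -(5c-12z-1)(c+2z-1).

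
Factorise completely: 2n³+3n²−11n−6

(2n+1)(n+3)(n−2)

Trying the rational-root candidates, n = −1/2 is a root, so (2n+1) is a factor; dividing leaves n²+n−6.
The remaining quadratic factors as (n+3)(n−2).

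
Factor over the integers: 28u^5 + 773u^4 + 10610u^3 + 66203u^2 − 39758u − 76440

Testing divisors of the constant over divisors of the leading coefficient, u = −13 is a root, giving the factor (u + 13) and quotient 28u^4 + 409u^3 + 5293u^2 − 2606u − 5880.
Then u = 5/4 is a root, so (4u − 5) is a factor; dividing leaves 7u^3 + 111u^2 + 1462u + 1176.
Next, u = −6/7 is a root, so (7u + 6) is a factor; dividing leaves u^2 + 15u + 196.
The quadratic u^2 + 15u + 196 has discriminant −559 < 0 and is irreducible over ℤ.

(4u − 5)(7u + 6)(u + 13)(u^2 + 15u + 196)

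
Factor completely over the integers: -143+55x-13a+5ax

(5x-13)(a+11)

Group as (5ax-13a) + (55x-143) = a(5x-13) + 11(5x-13).
Both groups share the factor (5x-13).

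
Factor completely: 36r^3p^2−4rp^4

Every term has a factor of 4rp^2. Then 9r^2−p^2 = (3r)² − (p)².

4p^2r(3r−p)(3r+p)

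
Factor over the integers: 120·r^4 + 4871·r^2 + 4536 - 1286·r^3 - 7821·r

(2·r - 9)·(3·r - 8)·(4·r - 7)·(5·r - 9)

Trying the rational-root candidates, r = 8/3 is a root, giving the factor (3·r - 8) and quotient 40·r^3 - 322·r^2 + 765·r - 567.
Continuing, r = 7/4 is a root, so (4·r - 7) divides it; the quotient is 10·r^2 - 63·r + 81.
The remaining quadratic factors as (5·r - 9)(2·r - 9).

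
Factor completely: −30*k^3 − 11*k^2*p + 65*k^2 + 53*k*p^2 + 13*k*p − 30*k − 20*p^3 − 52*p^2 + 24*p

−(2*k − p − 3)*(3*k + 5*p − 2)*(5*k − 4*p)

Group: 2*k*(−15*k^2 − 13*k*p + 10*k + 20*p^2 − 8*p) + (−p − 3)*(−15*k^2 − 13*k*p + 10*k + 20*p^2 − 8*p); both groups contain (−15*k^2 − 13*k*p + 10*k + 20*p^2 − 8*p), so (2*k − p − 3) is a factor with cofactor −15*k^2 − 13*k*p + 10*k + 20*p^2 − 8*p.
The cofactor groups again: −15*k^2 − 13*k*p + 10*k + 20*p^2 − 8*p = −3*k*(5*k − 4*p) + (−5*p + 2)*(5*k − 4*p); both groups contain (5*k − 4*p), giving −(3*k + 5*p − 2)*(5*k − 4*p).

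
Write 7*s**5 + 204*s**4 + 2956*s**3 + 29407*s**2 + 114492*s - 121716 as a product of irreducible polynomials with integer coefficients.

(7*s - 6)*(s + 14)*(s + 9)*(s**2 + 7*s + 161)

Among the possible rational roots, s = -14 is a root, so (s + 14) divides it; the quotient is 7*s**4 + 106*s**3 + 1472*s**2 + 8799*s - 8694.
Then s = -9 is a root, giving the factor (s + 9) and quotient 7*s**3 + 43*s**2 + 1085*s - 966.
Then s = 6/7 is a root, so (7*s - 6) is a factor; dividing leaves s**2 + 7*s + 161.
The quadratic s**2 + 7*s + 161 has discriminant -595 < 0 and is irreducible over ℤ.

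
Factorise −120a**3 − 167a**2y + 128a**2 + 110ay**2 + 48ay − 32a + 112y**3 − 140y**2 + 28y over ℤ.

−(3a + 2y − 2)(5a + 8y − 2)(8a − 7y)

Group: 8a(−15a**2 − 34ay + 16a − 16y**2 + 20y − 4) − 7y(−15a**2 − 34ay + 16a − 16y**2 + 20y − 4); both groups contain (−15a**2 − 34ay + 16a − 16y**2 + 20y − 4), so (8a − 7y) is a factor with cofactor −15a**2 − 34ay + 16a − 16y**2 + 20y − 4.
The cofactor groups again: −15a**2 − 34ay + 16a − 16y**2 + 20y − 4 = −5a(3a + 2y − 2) + (−8y + 2)(3a + 2y − 2); both groups contain (3a + 2y − 2), giving −(5a + 8y − 2)(3a + 2y − 2).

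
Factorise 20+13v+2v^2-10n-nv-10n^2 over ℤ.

-(2n+v+4)(5n-2v-5)

Group: -5n(2n+v+4) + (2v+5)(2n+v+4); both groups contain (2n+v+4).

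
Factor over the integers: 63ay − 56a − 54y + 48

(7a − 6)(9y − 8)

Group as (63ay − 56a) + (−54y + 48) = 7a(9y − 8) − 6(9y − 8).
Both groups share the factor (9y − 8).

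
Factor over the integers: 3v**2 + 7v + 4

(3v + 4)(v + 1)

Need a pair with product 3·4 = 12 and sum 7: that's 4 and 3.
Split the middle term: 3v**2 + 4v + 3v + 4 = v(3v + 4) + (3v + 4).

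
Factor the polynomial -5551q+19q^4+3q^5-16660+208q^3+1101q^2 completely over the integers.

(3q+7)(q+7)(q-4)(q^2+q+85)

By the rational root theorem, q = -7/3 is a root, so (3q+7) divides it; the quotient is q^4+4q^3+60q^2+227q-2380.
Next, q = -7 is a root, so (q+7) is a factor; dividing leaves q^3-3q^2+81q-340.
Then q = 4 is a root, so (q-4) divides it; the quotient is q^2+q+85.
The quadratic q^2+q+85 has discriminant -339 < 0 and is irreducible over ℤ.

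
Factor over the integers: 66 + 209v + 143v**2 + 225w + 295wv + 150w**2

(10w + 11v + 11)(15w + 13v + 6)

Group: 10w(15w + 13v + 6) + (11v + 11)(15w + 13v + 6); both groups contain (15w + 13v + 6).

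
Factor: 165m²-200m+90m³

Pull out the common factor 5m, then factor the remaining trinomial.

5m(3m+8)(6m-5)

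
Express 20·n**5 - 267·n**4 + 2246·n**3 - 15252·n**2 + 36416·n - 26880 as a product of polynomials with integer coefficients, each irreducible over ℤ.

(4·n - 7)·(5·n - 8)·(n - 8)·(n**2 - 2·n + 60)

Among the possible rational roots, n = 8 is a root, so (n - 8) divides it; the quotient is 20·n**4 - 107·n**3 + 1390·n**2 - 4132·n + 3360.
Then n = 8/5 is a root, so (5·n - 8) divides it; the quotient is 4·n**3 - 15·n**2 + 254·n - 420.
Then n = 7/4 is a root, so (4·n - 7) divides it; the quotient is n**2 - 2·n + 60.
The quadratic n**2 - 2·n + 60 has discriminant -236 < 0 and is irreducible over ℤ.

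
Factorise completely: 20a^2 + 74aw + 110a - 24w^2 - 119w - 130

(10a - 3w - 10)(2a + 8w + 13)

Group: 2a(10a - 3w - 10) + (8w + 13)(10a - 3w - 10); both groups contain (10a - 3w - 10).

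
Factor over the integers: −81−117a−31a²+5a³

(5a+9)(a+1)(a−9)

Testing divisors of the constant over divisors of the leading coefficient, a = −1 is a root, giving the factor (a+1) and quotient 5a²−36a−81.
The remaining quadratic factors as (a−9)(5a+9).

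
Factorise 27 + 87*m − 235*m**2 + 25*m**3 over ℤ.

(5*m + 1)*(5*m − 3)*(m − 9)

Trying the rational-root candidates, m = 3/5 is a root, so (5*m − 3) divides it; the quotient is 5*m**2 − 44*m − 9.
The remaining quadratic factors as (5*m + 1)(m − 9).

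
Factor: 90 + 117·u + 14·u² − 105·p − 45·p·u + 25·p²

Group: 5·p·(5·p − 2·u − 15) + (−7·u − 6)·(5·p − 2·u − 15); both groups contain (5·p − 2·u − 15).

(5·p − 2·u − 15)·(5·p − 7·u − 6)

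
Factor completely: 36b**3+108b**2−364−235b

(6b+7)(6b−13)(b+4)

By the rational root theorem, b = 13/6 is a root, so (6b−13) is a factor; dividing leaves 6b**2+31b+28.
The remaining quadratic factors as (b+4)(6b+7).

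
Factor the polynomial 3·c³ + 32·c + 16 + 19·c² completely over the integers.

Among the possible rational roots, c = -1 is a root, giving the factor (c + 1) and quotient 3·c² + 16·c + 16.
The remaining quadratic factors as (3·c + 4)(c + 4).

(3·c + 4)·(c + 1)·(c + 4)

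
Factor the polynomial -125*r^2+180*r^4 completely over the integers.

5*r^2*(6*r+5)*(6*r-5)

Factor out 5*r^2, leaving 36*r^2-25, which is a difference of two squares.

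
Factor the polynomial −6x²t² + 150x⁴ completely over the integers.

Pull out the common factor 6x²; 25x² − t² is a difference of squares.

6x²(5x − t)(5x + t)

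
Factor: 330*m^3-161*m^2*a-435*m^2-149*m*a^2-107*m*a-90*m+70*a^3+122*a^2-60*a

(11*m-5*a+2)*(10*m-7*a-15)*(3*m+2*a)

Group: 3*m*(110*m^2-127*m*a-145*m+35*a^2+61*a-30) + 2*a*(110*m^2-127*m*a-145*m+35*a^2+61*a-30); both groups contain (110*m^2-127*m*a-145*m+35*a^2+61*a-30), so (3*m+2*a) is a factor with cofactor 110*m^2-127*m*a-145*m+35*a^2+61*a-30.
The cofactor groups again: 110*m^2-127*m*a-145*m+35*a^2+61*a-30 = 10*m*(11*m-5*a+2) + (-7*a-15)*(11*m-5*a+2); both groups contain (11*m-5*a+2), giving (10*m-7*a-15)*(11*m-5*a+2).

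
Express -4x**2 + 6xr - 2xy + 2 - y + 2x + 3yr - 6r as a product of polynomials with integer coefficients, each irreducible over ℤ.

-(2x - 3r + 1)(2x + y - 2)

Group: -2x(2x - 3r + 1) + (-y + 2)(2x - 3r + 1); both groups contain (2x - 3r + 1).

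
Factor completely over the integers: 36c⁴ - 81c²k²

9c²(2c + 3k)(2c - 3k)

Pull out the common factor 9c²; 4c² - 9k² is a difference of squares.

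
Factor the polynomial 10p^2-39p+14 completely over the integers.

Need a pair with product 10·14 = 140 and sum -39: that's -4 and -35.
Split the middle term: 10p^2-4p - 35p+14 = 2p(5p-2) - 7(5p-2).

(2p-7)(5p-2)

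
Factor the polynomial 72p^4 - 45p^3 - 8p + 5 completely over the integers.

(8p - 5)(9p^3 - 1)

Group as (72p^4 - 8p) + (-45p^3 + 5) = 8p(9p^3 - 1) - 5(9p^3 - 1).
Both groups share the factor (9p^3 - 1).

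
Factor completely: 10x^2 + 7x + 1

Need a pair with product 10·1 = 10 and sum 7: that's 2 and 5.
Split the middle term: 10x^2 + 2x + 5x + 1 = 2x(5x + 1) + (5x + 1).

(2x + 1)(5x + 1)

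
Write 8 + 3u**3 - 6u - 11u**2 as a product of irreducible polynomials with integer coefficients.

(3u - 2)(u + 1)(u - 4)

Testing divisors of the constant over divisors of the leading coefficient, u = 2/3 is a root, so (3u - 2) is a factor; dividing leaves u**2 - 3u - 4.
The remaining quadratic factors as (u - 4)(u + 1).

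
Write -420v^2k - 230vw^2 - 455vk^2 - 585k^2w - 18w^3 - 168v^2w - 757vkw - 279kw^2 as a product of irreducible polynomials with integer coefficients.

-(12v + 13k + w)(5k + 2w)(7v + 9w)

Group: 7v(-60vk - 24vw - 65k^2 - 31kw - 2w^2) + 9w(-60vk - 24vw - 65k^2 - 31kw - 2w^2); both groups contain (-60vk - 24vw - 65k^2 - 31kw - 2w^2), so (7v + 9w) is a factor with cofactor -60vk - 24vw - 65k^2 - 31kw - 2w^2.
The cofactor groups again: -60vk - 24vw - 65k^2 - 31kw - 2w^2 = -12v(5k + 2w) + (-13k - w)(5k + 2w); both groups contain (5k + 2w), giving -(12v + 13k + w)(5k + 2w).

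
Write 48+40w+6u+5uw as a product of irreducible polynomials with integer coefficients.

(5w+6)(u+8)

Group as (5uw+6u) + (40w+48) = u(5w+6) + 8(5w+6).
Both groups share the factor (5w+6).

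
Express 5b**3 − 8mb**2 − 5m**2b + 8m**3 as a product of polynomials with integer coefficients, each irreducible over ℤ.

Group: 8m(m**2 − b**2) − 5b(m**2 − b**2); both groups contain (m**2 − b**2), so (8m − 5b) is a factor with cofactor m**2 − b**2.
The cofactor groups again: m**2 − b**2 = m(m − b) + b(m − b); both groups contain (m − b), giving (m + b)(m − b).

(8m − 5b)(m − b)(m + b)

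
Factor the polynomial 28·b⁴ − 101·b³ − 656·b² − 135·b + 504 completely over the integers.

By the rational root theorem, b = 7 is a root, giving the factor (b − 7) and quotient 28·b³ + 95·b² + 9·b − 72.
Then b = −8/7 is a root, giving the factor (7·b + 8) and quotient 4·b² + 9·b − 9.
The remaining quadratic factors as (b + 3)(4·b − 3).

(4·b − 3)·(7·b + 8)·(b + 3)·(b − 7)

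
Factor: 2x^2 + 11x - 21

(2x - 3)(x + 7)

Need a pair with product 2·(-21) = -42 and sum 11: that's 14 and -3.
Split the middle term: 2x^2 + 14x - 3x - 21 = 2x(x + 7) - 3(x + 7).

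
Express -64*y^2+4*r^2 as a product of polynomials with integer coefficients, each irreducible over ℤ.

Pull out the common factor 4; r^2-16*y^2 is a difference of squares.

4*(r+4*y)*(r-4*y)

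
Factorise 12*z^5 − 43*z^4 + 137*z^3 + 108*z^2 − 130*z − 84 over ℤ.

(3*z + 2)*(4*z + 3)*(z − 1)*(z^2 − 4*z + 14)

By the rational root theorem, z = −3/4 is a root, so (4*z + 3) divides it; the quotient is 3*z^4 − 13*z^3 + 44*z^2 − 6*z − 28.
Continuing, z = −2/3 is a root, so (3*z + 2) is a factor; dividing leaves z^3 − 5*z^2 + 18*z − 14.
Then z = 1 is a root, giving the factor (z − 1) and quotient z^2 − 4*z + 14.
The quadratic z^2 − 4*z + 14 has discriminant −40 < 0 and is irreducible over ℤ.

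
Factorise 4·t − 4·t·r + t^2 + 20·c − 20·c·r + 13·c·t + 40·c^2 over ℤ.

(5·c + t)·(8·c + t − 4·r + 4)

Group: 8·c·(5·c + t) + (t − 4·r + 4)·(5·c + t); both groups contain (5·c + t).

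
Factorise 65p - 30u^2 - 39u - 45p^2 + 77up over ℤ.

-(3u - 5p)(10u - 9p + 13)

Group: -3u(10u - 9p + 13) + 5p(10u - 9p + 13); both groups contain (10u - 9p + 13).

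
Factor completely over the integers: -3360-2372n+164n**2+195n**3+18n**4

(2n+3)(3n+14)(3n-10)(n+8)

Among the possible rational roots, n = -8 is a root, so (n+8) divides it; the quotient is 18n**3+51n**2-244n-420.
Continuing, n = -14/3 is a root, giving the factor (3n+14) and quotient 6n**2-11n-30.
The remaining quadratic factors as (2n+3)(3n-10).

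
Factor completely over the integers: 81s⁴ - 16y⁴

(3s)⁴ − (2y)⁴ = ((3s)² − (2y)²)((3s)² + (2y)²); the first factor splits again, the second (9s² + 4y²) is irreducible.

(3s + 2y)(3s - 2y)(9s² + 4y²)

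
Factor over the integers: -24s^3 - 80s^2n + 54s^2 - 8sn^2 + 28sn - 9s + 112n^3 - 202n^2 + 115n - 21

Group: 2s(-12s^2 - 52sn + 33s - 56n^2 + 73n - 21) + (-2n + 1)(-12s^2 - 52sn + 33s - 56n^2 + 73n - 21); both groups contain (-12s^2 - 52sn + 33s - 56n^2 + 73n - 21), so (2s - 2n + 1) is a factor with cofactor -12s^2 - 52sn + 33s - 56n^2 + 73n - 21.
The cofactor groups again: -12s^2 - 52sn + 33s - 56n^2 + 73n - 21 = -3s(4s + 8n - 7) + (-7n + 3)(4s + 8n - 7); both groups contain (4s + 8n - 7), giving -(3s + 7n - 3)(4s + 8n - 7).

-(2s - 2n + 1)(3s + 7n - 3)(4s + 8n - 7)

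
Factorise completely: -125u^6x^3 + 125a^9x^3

125x^3(a^3 - u^2)(a^6 + a^3u^2 + u^4)

Every term has a factor of 125x^3; factoring it out leaves a^9 - u^6.
Recognize a difference of cubes with the parts a^3 and u^2.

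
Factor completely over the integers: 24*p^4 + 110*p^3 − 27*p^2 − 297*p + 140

(2*p − 1)*(3*p + 7)*(4*p − 5)*(p + 4)

Among the possible rational roots, p = −7/3 is a root, so (3*p + 7) is a factor; dividing leaves 8*p^3 + 18*p^2 − 51*p + 20.
Next, p = 5/4 is a root, so (4*p − 5) divides it; the quotient is 2*p^2 + 7*p − 4.
The remaining quadratic factors as (p + 4)(2*p − 1).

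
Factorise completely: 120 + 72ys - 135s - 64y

Group as (72ys - 64y) + (-135s + 120) = 8y(9s - 8) - 15(9s - 8).
Both groups share the factor (9s - 8).

(8y - 15)(9s - 8)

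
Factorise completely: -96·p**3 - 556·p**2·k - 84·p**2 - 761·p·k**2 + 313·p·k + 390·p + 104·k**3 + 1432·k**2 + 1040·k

Group: 8·p·(-12·p**2 - 71·p·k - 30·p - 104·k**2 - 80·k) + (-k - 13)·(-12·p**2 - 71·p·k - 30·p - 104·k**2 - 80·k); both groups contain (-12·p**2 - 71·p·k - 30·p - 104·k**2 - 80·k), so (8·p - k - 13) is a factor with cofactor -12·p**2 - 71·p·k - 30·p - 104·k**2 - 80·k.
The cofactor groups again: -12·p**2 - 71·p·k - 30·p - 104·k**2 - 80·k = -4·p·(3·p + 8·k) + (-13·k - 10)·(3·p + 8·k); both groups contain (3·p + 8·k), giving -(4·p + 13·k + 10)·(3·p + 8·k).

-(8·p - k - 13)·(4·p + 13·k + 10)·(3·p + 8·k)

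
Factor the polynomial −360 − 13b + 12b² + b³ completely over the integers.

By the rational root theorem, b = −9 is a root, so (b + 9) divides it; the quotient is b² + 3b − 40.
The remaining quadratic factors as (b + 8)(b − 5).

(b + 8)(b + 9)(b − 5)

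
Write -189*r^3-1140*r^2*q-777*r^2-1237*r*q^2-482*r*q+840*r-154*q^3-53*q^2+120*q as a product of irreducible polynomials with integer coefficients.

Group: 7*r*(-27*r^2-159*r*q-111*r-154*q^2-53*q+120) + q*(-27*r^2-159*r*q-111*r-154*q^2-53*q+120); both groups contain (-27*r^2-159*r*q-111*r-154*q^2-53*q+120), so (7*r+q) is a factor with cofactor -27*r^2-159*r*q-111*r-154*q^2-53*q+120.
The cofactor groups again: -27*r^2-159*r*q-111*r-154*q^2-53*q+120 = -9*r*(3*r+14*q+15) + (-11*q+8)*(3*r+14*q+15); both groups contain (3*r+14*q+15), giving -(9*r+11*q-8)*(3*r+14*q+15).

-(9*r+11*q-8)*(3*r+14*q+15)*(7*r+q)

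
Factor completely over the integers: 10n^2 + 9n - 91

(2n + 7)(5n - 13)

Need a pair with product 10·(-91) = -910 and sum 9: that's 35 and -26.
Split the middle term: 10n^2 + 35n - 26n - 91 = 5n(2n + 7) - 13(2n + 7).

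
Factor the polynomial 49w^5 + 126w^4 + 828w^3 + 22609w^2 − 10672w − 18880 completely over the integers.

Testing divisors of the constant over divisors of the leading coefficient, w = −5/7 is a root, giving the factor (7w + 5) and quotient 7w^4 + 13w^3 + 109w^2 + 3152w − 3776.
Next, w = −8 is a root, so (w + 8) is a factor; dividing leaves 7w^3 − 43w^2 + 453w − 472.
Continuing, w = 8/7 is a root, so (7w − 8) divides it; the quotient is w^2 − 5w + 59.
The quadratic w^2 − 5w + 59 has discriminant −211 < 0 and is irreducible over ℤ.

(7w + 5)(7w − 8)(w + 8)(w^2 − 5w + 59)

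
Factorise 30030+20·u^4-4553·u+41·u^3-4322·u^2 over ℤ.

Among the possible rational roots, u = -15 is a root, so (u+15) divides it; the quotient is 20·u^3-259·u^2-437·u+2002.
Continuing, u = -13/4 is a root, giving the factor (4·u+13) and quotient 5·u^2-81·u+154.
The remaining quadratic factors as (u-14)(5·u-11).

(4·u+13)·(5·u-11)·(u+15)·(u-14)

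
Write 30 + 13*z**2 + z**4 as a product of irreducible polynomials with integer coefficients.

Substitute u = z**2 to get a quadratic in u, then factor.
z**2 + 3 is irreducible over ℤ (always positive, so no real roots).
z**2 + 10 is irreducible over ℤ (always positive, so no real roots).

(z**2 + 10)*(z**2 + 3)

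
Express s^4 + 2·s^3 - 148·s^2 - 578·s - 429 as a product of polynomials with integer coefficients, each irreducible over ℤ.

Testing divisors of the constant over divisors of the leading coefficient, s = -1 is a root, giving the factor (s + 1) and quotient s^3 + s^2 - 149·s - 429.
Then s = -3 is a root, giving the factor (s + 3) and quotient s^2 - 2·s - 143.
The remaining quadratic factors as (s + 11)(s - 13).

(s + 1)·(s + 11)·(s + 3)·(s - 13)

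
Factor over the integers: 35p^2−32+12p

(5p−4)(7p+8)

Need a pair with product 35·(−32) = −1120 and sum 12: that's 40 and −28.
Split the middle term: 35p^2+40p − 28p−32 = 5p(7p+8) − 4(7p+8).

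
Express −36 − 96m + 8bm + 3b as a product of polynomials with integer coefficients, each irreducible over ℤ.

(8m + 3)(b − 12)

Group as (8bm + 3b) + (−96m − 36) = b(8m + 3) − 12(8m + 3).
Both groups share the factor (8m + 3).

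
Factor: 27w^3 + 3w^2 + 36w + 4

(9w + 1)(3w^2 + 4)

Group as (27w^3 + 36w) + (3w^2 + 4) = 9w(3w^2 + 4) + (3w^2 + 4).
Both groups share the factor (3w^2 + 4).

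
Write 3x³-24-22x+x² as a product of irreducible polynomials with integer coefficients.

(3x+4)(x+2)(x-3)

Trying the rational-root candidates, x = -2 is a root, so (x+2) is a factor; dividing leaves 3x²-5x-12.
The remaining quadratic factors as (3x+4)(x-3).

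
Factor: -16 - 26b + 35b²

Need a pair with product 35·(-16) = -560 and sum -26: that's 14 and -40.
Split the middle term: 35b² + 14b - 40b - 16 = 7b(5b + 2) - 8(5b + 2).

(5b + 2)(7b - 8)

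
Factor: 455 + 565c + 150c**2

Pull out the common factor 5, then factor the remaining trinomial.

5(5c + 13)(6c + 7)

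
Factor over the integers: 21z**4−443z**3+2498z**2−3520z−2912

Testing divisors of the constant over divisors of the leading coefficient, z = 14/3 is a root, so (3z−14) is a factor; dividing leaves 7z**3−115z**2+296z+208.
Next, z = 13 is a root, so (z−13) divides it; the quotient is 7z**2−24z−16.
The remaining quadratic factors as (z−4)(7z+4).

(3z−14)(7z+4)(z−13)(z−4)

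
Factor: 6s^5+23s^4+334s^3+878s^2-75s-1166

(6s+11)(s+2)(s-1)(s^2+s+53)

Trying the rational-root candidates, s = 1 is a root, so (s-1) is a factor; dividing leaves 6s^4+29s^3+363s^2+1241s+1166.
Continuing, s = -2 is a root, so (s+2) divides it; the quotient is 6s^3+17s^2+329s+583.
Next, s = -11/6 is a root, so (6s+11) is a factor; dividing leaves s^2+s+53.
The quadratic s^2+s+53 has discriminant -211 < 0 and is irreducible over ℤ.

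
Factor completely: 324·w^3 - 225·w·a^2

Factor out 9·w, leaving 36·w^2 - 25·a^2, which is a difference of two squares.

9·w·(6·w - 5·a)·(6·w + 5·a)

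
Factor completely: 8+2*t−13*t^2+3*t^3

Testing divisors of the constant over divisors of the leading coefficient, t = 4 is a root, giving the factor (t−4) and quotient 3*t^2−t−2.
The remaining quadratic factors as (3*t+2)(t−1).

(3*t+2)*(t−1)*(t−4)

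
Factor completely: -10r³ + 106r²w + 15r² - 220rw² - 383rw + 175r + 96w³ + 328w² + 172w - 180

Group: 2r(-5r² + 43rw - 15r - 24w² - 28w + 20) + (-4w - 9)(-5r² + 43rw - 15r - 24w² - 28w + 20); both groups contain (-5r² + 43rw - 15r - 24w² - 28w + 20), so (2r - 4w - 9) is a factor with cofactor -5r² + 43rw - 15r - 24w² - 28w + 20.
The cofactor groups again: -5r² + 43rw - 15r - 24w² - 28w + 20 = -r(5r - 3w - 5) + (8w - 4)(5r - 3w - 5); both groups contain (5r - 3w - 5), giving -(r - 8w + 4)(5r - 3w - 5).

-(2r - 4w - 9)(5r - 3w - 5)(r - 8w + 4)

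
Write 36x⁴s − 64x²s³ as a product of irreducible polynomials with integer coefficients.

Every term has a factor of 4x²s. Then 9x² − 16s² = (3x)² − (4s)².

4sx²(3x − 4s)(3x + 4s)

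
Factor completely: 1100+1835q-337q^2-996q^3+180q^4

By the rational root theorem, q = -5/6 is a root, so (6q+5) is a factor; dividing leaves 30q^3-191q^2+103q+220.
Then q = 11/2 is a root, giving the factor (2q-11) and quotient 15q^2-13q-20.
The remaining quadratic factors as (3q-5)(5q+4).

(2q-11)(3q-5)(5q+4)(6q+5)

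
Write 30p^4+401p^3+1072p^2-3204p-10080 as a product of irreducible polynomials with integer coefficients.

Among the possible rational roots, p = -15/2 is a root, so (2p+15) divides it; the quotient is 15p^3+88p^2-124p-672.
Then p = 14/5 is a root, so (5p-14) is a factor; dividing leaves 3p^2+26p+48.
The remaining quadratic factors as (p+6)(3p+8).

(2p+15)(3p+8)(5p-14)(p+6)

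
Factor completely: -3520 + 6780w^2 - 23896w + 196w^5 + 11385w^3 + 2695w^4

By the rational root theorem, w = -1/7 is a root, so (7w + 1) is a factor; dividing leaves 28w^4 + 381w^3 + 1572w^2 + 744w - 3520.
Continuing, w = 8/7 is a root, so (7w - 8) is a factor; dividing leaves 4w^3 + 59w^2 + 292w + 440.
Then w = -11/4 is a root, giving the factor (4w + 11) and quotient w^2 + 12w + 40.
The quadratic w^2 + 12w + 40 has discriminant -16 < 0 and is irreducible over ℤ.

(4w + 11)(7w + 1)(7w - 8)(w^2 + 12w + 40)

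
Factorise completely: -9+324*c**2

Pull out the common factor 9; 36*c**2-1 is a difference of squares.

9*(6*c+1)*(6*c-1)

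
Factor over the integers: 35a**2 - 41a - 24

Need a pair with product 35·(-24) = -840 and sum -41: that's 15 and -56.
Split the middle term: 35a**2 + 15a - 56a - 24 = 5a(7a + 3) - 8(7a + 3).

(5a - 8)(7a + 3)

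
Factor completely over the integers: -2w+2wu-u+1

Group as (2wu-2w) + (-u+1) = 2w(u-1) - (u-1).
Both groups share the factor (u-1).

(2w-1)(u-1)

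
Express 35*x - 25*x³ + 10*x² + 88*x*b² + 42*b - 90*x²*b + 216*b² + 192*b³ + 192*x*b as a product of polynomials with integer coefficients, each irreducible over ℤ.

-(5*x - 8*b - 7)*(x + 4*b + 1)*(5*x + 6*b)

Group: 5*x*(-5*x² - 26*x*b - 5*x - 24*b² - 6*b) + (-8*b - 7)*(-5*x² - 26*x*b - 5*x - 24*b² - 6*b); both groups contain (-5*x² - 26*x*b - 5*x - 24*b² - 6*b), so (5*x - 8*b - 7) is a factor with cofactor -5*x² - 26*x*b - 5*x - 24*b² - 6*b.
The cofactor groups again: -5*x² - 26*x*b - 5*x - 24*b² - 6*b = -5*x*(x + 4*b + 1) - 6*b*(x + 4*b + 1); both groups contain (x + 4*b + 1), giving -(5*x + 6*b)*(x + 4*b + 1).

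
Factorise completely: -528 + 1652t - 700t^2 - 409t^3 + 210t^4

Among the possible rational roots, t = 11/6 is a root, giving the factor (6t - 11) and quotient 35t^3 - 4t^2 - 124t + 48.
Continuing, t = -2 is a root, giving the factor (t + 2) and quotient 35t^2 - 74t + 24.
The remaining quadratic factors as (5t - 2)(7t - 12).

(5t - 2)(6t - 11)(7t - 12)(t + 2)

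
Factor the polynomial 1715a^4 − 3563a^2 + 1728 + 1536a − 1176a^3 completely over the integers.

Testing divisors of the constant over divisors of the leading coefficient, a = −3/5 is a root, so (5a + 3) divides it; the quotient is 343a^3 − 441a^2 − 448a + 576.
Then a = 8/7 is a root, so (7a − 8) divides it; the quotient is 49a^2 − 7a − 72.
The remaining quadratic factors as (7a + 8)(7a − 9).

(5a + 3)(7a + 8)(7a − 8)(7a − 9)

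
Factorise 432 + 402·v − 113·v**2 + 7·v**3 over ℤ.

(7·v + 6)·(v − 8)·(v − 9)

Trying the rational-root candidates, v = 8 is a root, so (v − 8) divides it; the quotient is 7·v**2 − 57·v − 54.
The remaining quadratic factors as (v − 9)(7·v + 6).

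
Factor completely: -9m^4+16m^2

-m^2(3m+4)(3m-4)

Factor out m^2 first: what remains is -9m^2+16.
Recognize a difference of squares with the parts 4 and 3m.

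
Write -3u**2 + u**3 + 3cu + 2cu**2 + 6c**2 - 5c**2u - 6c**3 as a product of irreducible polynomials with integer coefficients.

-(2c - u)(3c + u - 3)(c + u)

Group: c(-6c**2 + cu + 6c + u**2 - 3u) + u(-6c**2 + cu + 6c + u**2 - 3u); both groups contain (-6c**2 + cu + 6c + u**2 - 3u), so (c + u) is a factor with cofactor -6c**2 + cu + 6c + u**2 - 3u.
The cofactor groups again: -6c**2 + cu + 6c + u**2 - 3u = -2c(3c + u - 3) + u(3c + u - 3); both groups contain (3c + u - 3), giving -(2c - u)(3c + u - 3).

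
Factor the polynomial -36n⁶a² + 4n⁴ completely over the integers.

Factor out 4n⁴ first: what remains is -9n²a² + 1.
Recognize a difference of squares with the parts 1 and 3na.

-4n⁴(3na + 1)(3na - 1)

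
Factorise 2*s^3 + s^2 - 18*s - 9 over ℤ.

(2*s + 1)*(s + 3)*(s - 3)

By the rational root theorem, s = -1/2 is a root, so (2*s + 1) is a factor; dividing leaves s^2 - 9.
The remaining quadratic factors as (s + 3)(s - 3).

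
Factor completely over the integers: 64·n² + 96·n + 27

(8·n + 3)·(8·n + 9)

Need a pair with product 64·27 = 1728 and sum 96: that's 24 and 72.
Split the middle term: 64·n² + 24·n + 72·n + 27 = 8·n·(8·n + 3) + 9·(8·n + 3).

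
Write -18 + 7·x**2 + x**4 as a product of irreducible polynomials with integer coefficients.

(x**2 + 9)·(x**2 - 2)

Substitute u = x**2 to get a quadratic in u, then factor.
x**2 + 9 is irreducible over ℤ (sum of squares).
x**2 - 2 is irreducible over ℤ (2 is not a perfect square).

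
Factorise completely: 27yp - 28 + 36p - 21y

Group as (27yp - 21y) + (36p - 28) = 3y(9p - 7) + 4(9p - 7).
Both groups share the factor (9p - 7).

(3y + 4)(9p - 7)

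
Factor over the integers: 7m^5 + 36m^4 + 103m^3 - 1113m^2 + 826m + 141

Trying the rational-root candidates, m = 3 is a root, giving the factor (m - 3) and quotient 7m^4 + 57m^3 + 274m^2 - 291m - 47.
Next, m = -1/7 is a root, giving the factor (7m + 1) and quotient m^3 + 8m^2 + 38m - 47.
Then m = 1 is a root, so (m - 1) is a factor; dividing leaves m^2 + 9m + 47.
The quadratic m^2 + 9m + 47 has discriminant -107 < 0 and is irreducible over ℤ.

(7m + 1)(m - 1)(m - 3)(m^2 + 9m + 47)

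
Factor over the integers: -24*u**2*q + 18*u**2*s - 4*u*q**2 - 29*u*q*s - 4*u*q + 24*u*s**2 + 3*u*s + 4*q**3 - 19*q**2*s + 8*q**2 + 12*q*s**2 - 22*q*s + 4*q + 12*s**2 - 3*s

Group: 3*u*(-8*u*q + 6*u*s - 4*q**2 + 3*q*s - 4*q + 3*s) + (-q + 4*s - 1)*(-8*u*q + 6*u*s - 4*q**2 + 3*q*s - 4*q + 3*s); both groups contain (-8*u*q + 6*u*s - 4*q**2 + 3*q*s - 4*q + 3*s), so (3*u - q + 4*s - 1) is a factor with cofactor -8*u*q + 6*u*s - 4*q**2 + 3*q*s - 4*q + 3*s.
The cofactor groups again: -8*u*q + 6*u*s - 4*q**2 + 3*q*s - 4*q + 3*s = -4*q*(2*u + q + 1) + 3*s*(2*u + q + 1); both groups contain (2*u + q + 1), giving -(4*q - 3*s)*(2*u + q + 1).

-(3*u - q + 4*s - 1)*(4*q - 3*s)*(2*u + q + 1)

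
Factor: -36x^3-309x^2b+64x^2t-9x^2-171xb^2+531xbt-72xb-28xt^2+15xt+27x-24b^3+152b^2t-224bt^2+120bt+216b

Group: 4x(-9x^2-75xb+7xt-9x-24b^2+56bt-72b) + (b-4t-3)(-9x^2-75xb+7xt-9x-24b^2+56bt-72b); both groups contain (-9x^2-75xb+7xt-9x-24b^2+56bt-72b), so (4x+b-4t-3) is a factor with cofactor -9x^2-75xb+7xt-9x-24b^2+56bt-72b.
The cofactor groups again: -9x^2-75xb+7xt-9x-24b^2+56bt-72b = -9x(x+8b) + (-3b+7t-9)(x+8b); both groups contain (x+8b), giving -(9x+3b-7t+9)(x+8b).

-(9x+3b-7t+9)(x+8b)(4x+b-4t-3)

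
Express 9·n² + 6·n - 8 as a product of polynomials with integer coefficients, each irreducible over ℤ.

(3·n + 4)·(3·n - 2)

Need a pair with product 9·(-8) = -72 and sum 6: that's -6 and 12.
Split the middle term: 9·n² - 6·n + 12·n - 8 = 3·n·(3·n - 2) + 4·(3·n - 2).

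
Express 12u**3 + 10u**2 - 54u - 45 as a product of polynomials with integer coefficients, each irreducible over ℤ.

(6u + 5)(2u**2 - 9)

Group as (12u**3 - 54u) + (10u**2 - 45) = 6u(2u**2 - 9) + 5(2u**2 - 9).
Both groups share the factor (2u**2 - 9).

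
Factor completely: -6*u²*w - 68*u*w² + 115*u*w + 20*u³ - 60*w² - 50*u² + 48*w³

(2*u + 4*w - 5)*(2*u - 3*w)*(5*u - 4*w)

Group: 2*u*(10*u² + 12*u*w - 25*u - 16*w² + 20*w) - 3*w*(10*u² + 12*u*w - 25*u - 16*w² + 20*w); both groups contain (10*u² + 12*u*w - 25*u - 16*w² + 20*w), so (2*u - 3*w) is a factor with cofactor 10*u² + 12*u*w - 25*u - 16*w² + 20*w.
The cofactor groups again: 10*u² + 12*u*w - 25*u - 16*w² + 20*w = 2*u*(5*u - 4*w) + (4*w - 5)*(5*u - 4*w); both groups contain (5*u - 4*w), giving (2*u + 4*w - 5)*(5*u - 4*w).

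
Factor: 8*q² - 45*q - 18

Need a pair with product 8·(-18) = -144 and sum -45: that's -48 and 3.
Split the middle term: 8*q² - 48*q + 3*q - 18 = 8*q*(q - 6) + 3*(q - 6).

(8*q + 3)*(q - 6)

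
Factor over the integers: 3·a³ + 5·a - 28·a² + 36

Testing divisors of the constant over divisors of the leading coefficient, a = 4/3 is a root, giving the factor (3·a - 4) and quotient a² - 8·a - 9.
The remaining quadratic factors as (a + 1)(a - 9).

(3·a - 4)·(a + 1)·(a - 9)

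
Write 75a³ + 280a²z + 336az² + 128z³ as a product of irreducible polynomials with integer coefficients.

(3a + 4z)(5a + 4z)(5a + 8z)

Group: 5a(15a² + 32az + 16z²) + 8z(15a² + 32az + 16z²); both groups contain (15a² + 32az + 16z²), so (5a + 8z) is a factor with cofactor 15a² + 32az + 16z².
The cofactor groups again: 15a² + 32az + 16z² = 5a(3a + 4z) + 4z(3a + 4z); both groups contain (3a + 4z), giving (5a + 4z)(3a + 4z).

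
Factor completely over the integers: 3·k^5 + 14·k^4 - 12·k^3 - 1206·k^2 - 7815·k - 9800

Testing divisors of the constant over divisors of the leading coefficient, k = -5/3 is a root, giving the factor (3·k + 5) and quotient k^4 + 3·k^3 - 9·k^2 - 387·k - 1960.
Next, k = -5 is a root, giving the factor (k + 5) and quotient k^3 - 2·k^2 + k - 392.
Continuing, k = 8 is a root, giving the factor (k - 8) and quotient k^2 + 6·k + 49.
The quadratic k^2 + 6·k + 49 has discriminant -160 < 0 and is irreducible over ℤ.

(3·k + 5)·(k + 5)·(k - 8)·(k^2 + 6·k + 49)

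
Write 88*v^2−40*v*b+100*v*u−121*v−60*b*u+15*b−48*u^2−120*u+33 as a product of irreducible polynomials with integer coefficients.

(11*v−5*b−4*u−11)*(8*v+12*u−3)

Group: 11*v*(8*v+12*u−3) + (−5*b−4*u−11)*(8*v+12*u−3); both groups contain (8*v+12*u−3).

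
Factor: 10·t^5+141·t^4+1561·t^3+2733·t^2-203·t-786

(2·t-1)·(5·t+3)·(t+2)·(t^2+12·t+131)

By the rational root theorem, t = -2 is a root, so (t+2) divides it; the quotient is 10·t^4+121·t^3+1319·t^2+95·t-393.
Continuing, t = 1/2 is a root, so (2·t-1) divides it; the quotient is 5·t^3+63·t^2+691·t+393.
Then t = -3/5 is a root, so (5·t+3) is a factor; dividing leaves t^2+12·t+131.
The quadratic t^2+12·t+131 has discriminant -380 < 0 and is irreducible over ℤ.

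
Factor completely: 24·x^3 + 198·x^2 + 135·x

3·x·(2·x + 15)·(4·x + 3)

Pull out the common factor 3·x, then factor the remaining trinomial.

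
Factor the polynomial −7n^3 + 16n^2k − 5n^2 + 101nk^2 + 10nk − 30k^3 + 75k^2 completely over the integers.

−(7n − 2k + 5)(n − 5k)(n + 3k)

Group: n(−7n^2 − 19nk − 5n + 6k^2 − 15k) − 5k(−7n^2 − 19nk − 5n + 6k^2 − 15k); both groups contain (−7n^2 − 19nk − 5n + 6k^2 − 15k), so (n − 5k) is a factor with cofactor −7n^2 − 19nk − 5n + 6k^2 − 15k.
The cofactor groups again: −7n^2 − 19nk − 5n + 6k^2 − 15k = −n(7n − 2k + 5) − 3k(7n − 2k + 5); both groups contain (7n − 2k + 5), giving −(n + 3k)(7n − 2k + 5).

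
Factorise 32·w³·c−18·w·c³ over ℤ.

Every term has a factor of 2·w·c. Then 16·w²−9·c² = (4·w)² − (3·c)².

2·c·w·(4·w−3·c)·(4·w+3·c)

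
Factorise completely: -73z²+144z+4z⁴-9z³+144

Trying the rational-root candidates, z = -4 is a root, so (z+4) divides it; the quotient is 4z³-25z²+27z+36.
Continuing, z = 3 is a root, so (z-3) is a factor; dividing leaves 4z²-13z-12.
The remaining quadratic factors as (4z+3)(z-4).

(4z+3)(z+4)(z-3)(z-4)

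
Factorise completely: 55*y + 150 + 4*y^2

(4*y + 15)*(y + 10)

Need a pair with product 4·150 = 600 and sum 55: that's 15 and 40.
Split the middle term: 4*y^2 + 15*y + 40*y + 150 = y*(4*y + 15) + 10*(4*y + 15).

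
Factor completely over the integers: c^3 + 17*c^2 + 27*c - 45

(c + 15)*(c + 3)*(c - 1)

Testing divisors of the constant over divisors of the leading coefficient, c = 1 is a root, giving the factor (c - 1) and quotient c^2 + 18*c + 45.
The remaining quadratic factors as (c + 3)(c + 15).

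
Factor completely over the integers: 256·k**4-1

(4·k+1)·(4·k-1)·(16·k**2+1)

Write as (16·k**2)² − (1)², then factor 16·k**2-1 once more.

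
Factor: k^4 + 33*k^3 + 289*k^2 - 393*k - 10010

Testing divisors of the constant over divisors of the leading coefficient, k = -13 is a root, so (k + 13) divides it; the quotient is k^3 + 20*k^2 + 29*k - 770.
Continuing, k = -11 is a root, so (k + 11) is a factor; dividing leaves k^2 + 9*k - 70.
The remaining quadratic factors as (k + 14)(k - 5).

(k + 11)*(k + 13)*(k + 14)*(k - 5)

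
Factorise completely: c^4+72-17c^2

(c+3)(c-3)(c^2-8)

Substitute u = c^2 to get a quadratic in u, then factor.
c^2-9 is a difference of squares.
c^2-8 is irreducible over ℤ (8 is not a perfect square).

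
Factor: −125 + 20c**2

Factor out 5, leaving 4c**2 − 25, which is a difference of two squares.

5(2c + 5)(2c − 5)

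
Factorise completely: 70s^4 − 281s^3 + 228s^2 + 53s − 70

Among the possible rational roots, s = 14/5 is a root, giving the factor (5s − 14) and quotient 14s^3 − 17s^2 − 2s + 5.
Continuing, s = 5/7 is a root, giving the factor (7s − 5) and quotient 2s^2 − s − 1.
The remaining quadratic factors as (2s + 1)(s − 1).

(2s + 1)(5s − 14)(7s − 5)(s − 1)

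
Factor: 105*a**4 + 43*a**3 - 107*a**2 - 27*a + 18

By the rational root theorem, a = 1/3 is a root, giving the factor (3*a - 1) and quotient 35*a**3 + 26*a**2 - 27*a - 18.
Next, a = -1 is a root, so (a + 1) is a factor; dividing leaves 35*a**2 - 9*a - 18.
The remaining quadratic factors as (5*a + 3)(7*a - 6).

(3*a - 1)*(5*a + 3)*(7*a - 6)*(a + 1)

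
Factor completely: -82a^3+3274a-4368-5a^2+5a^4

(5a-7)(a+6)(a-13)(a-8)

Among the possible rational roots, a = 7/5 is a root, so (5a-7) is a factor; dividing leaves a^3-15a^2-22a+624.
Then a = -6 is a root, so (a+6) is a factor; dividing leaves a^2-21a+104.
The remaining quadratic factors as (a-13)(a-8).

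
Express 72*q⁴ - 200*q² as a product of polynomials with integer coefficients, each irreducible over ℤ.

Factor out 8*q², leaving 9*q² - 25, which is a difference of two squares.

8*q²*(3*q + 5)*(3*q - 5)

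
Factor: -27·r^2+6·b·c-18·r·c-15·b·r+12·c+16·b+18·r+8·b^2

Group: b·(8·b+9·r+6·c) + (-3·r+2)·(8·b+9·r+6·c); both groups contain (8·b+9·r+6·c).

(8·b+9·r+6·c)·(b-3·r+2)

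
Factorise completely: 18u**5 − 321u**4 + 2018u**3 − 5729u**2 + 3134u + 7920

(3u − 8)(6u + 5)(u − 9)(u**2 − 7u + 22)

Among the possible rational roots, u = −5/6 is a root, giving the factor (6u + 5) and quotient 3u**4 − 56u**3 + 383u**2 − 1274u + 1584.
Next, u = 8/3 is a root, so (3u − 8) is a factor; dividing leaves u**3 − 16u**2 + 85u − 198.
Then u = 9 is a root, giving the factor (u − 9) and quotient u**2 − 7u + 22.
The quadratic u**2 − 7u + 22 has discriminant −39 < 0 and is irreducible over ℤ.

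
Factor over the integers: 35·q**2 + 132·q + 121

Need a pair with product 35·121 = 4235 and sum 132: that's 55 and 77.
Split the middle term: 35·q**2 + 55·q + 77·q + 121 = 5·q·(7·q + 11) + 11·(7·q + 11).

(5·q + 11)·(7·q + 11)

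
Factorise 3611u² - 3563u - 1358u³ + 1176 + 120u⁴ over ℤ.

By the rational root theorem, u = 7/6 is a root, so (6u - 7) is a factor; dividing leaves 20u³ - 203u² + 365u - 168.
Next, u = 8 is a root, so (u - 8) divides it; the quotient is 20u² - 43u + 21.
The remaining quadratic factors as (4u - 3)(5u - 7).

(4u - 3)(5u - 7)(6u - 7)(u - 8)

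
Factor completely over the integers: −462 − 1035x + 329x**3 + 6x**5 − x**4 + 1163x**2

(2x + 7)(3x + 1)(x − 1)(x**2 − 3x + 66)

Among the possible rational roots, x = −7/2 is a root, giving the factor (2x + 7) and quotient 3x**4 − 11x**3 + 203x**2 − 129x − 66.
Next, x = −1/3 is a root, so (3x + 1) is a factor; dividing leaves x**3 − 4x**2 + 69x − 66.
Continuing, x = 1 is a root, so (x − 1) divides it; the quotient is x**2 − 3x + 66.
The quadratic x**2 − 3x + 66 has discriminant −255 < 0 and is irreducible over ℤ.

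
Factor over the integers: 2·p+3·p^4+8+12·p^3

(p+4)·(3·p^3+2)

Group as (3·p^4+2·p) + (12·p^3+8) = p·(3·p^3+2) + 4·(3·p^3+2).
Both groups share the factor (3·p^3+2).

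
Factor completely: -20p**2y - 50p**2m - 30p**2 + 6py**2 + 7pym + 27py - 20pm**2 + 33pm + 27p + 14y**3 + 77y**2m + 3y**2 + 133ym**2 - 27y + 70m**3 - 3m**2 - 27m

Group: 10p(-2py - 5pm - 3p + 2y**2 + 7ym + 3y + 5m**2 + 3m) + (7y + 14m - 9)(-2py - 5pm - 3p + 2y**2 + 7ym + 3y + 5m**2 + 3m); both groups contain (-2py - 5pm - 3p + 2y**2 + 7ym + 3y + 5m**2 + 3m), so (10p + 7y + 14m - 9) is a factor with cofactor -2py - 5pm - 3p + 2y**2 + 7ym + 3y + 5m**2 + 3m.
The cofactor groups again: -2py - 5pm - 3p + 2y**2 + 7ym + 3y + 5m**2 + 3m = -2y(p - y - m) + (-5m - 3)(p - y - m); both groups contain (p - y - m), giving -(2y + 5m + 3)(p - y - m).

-(p - y - m)(10p + 7y + 14m - 9)(2y + 5m + 3)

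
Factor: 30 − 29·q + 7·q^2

Need a pair with product 7·30 = 210 and sum −29: that's −14 and −15.
Split the middle term: 7·q^2 − 14·q − 15·q + 30 = 7·q·(q − 2) − 15·(q − 2).

(7·q − 15)·(q − 2)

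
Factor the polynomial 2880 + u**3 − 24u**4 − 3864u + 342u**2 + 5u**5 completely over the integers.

(5u − 4)(u + 5)(u − 6)(u**2 − 3u + 24)

Among the possible rational roots, u = −5 is a root, so (u + 5) divides it; the quotient is 5u**4 − 49u**3 + 246u**2 − 888u + 576.
Next, u = 6 is a root, so (u − 6) divides it; the quotient is 5u**3 − 19u**2 + 132u − 96.
Continuing, u = 4/5 is a root, giving the factor (5u − 4) and quotient u**2 − 3u + 24.
The quadratic u**2 − 3u + 24 has discriminant −87 < 0 and is irreducible over ℤ.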